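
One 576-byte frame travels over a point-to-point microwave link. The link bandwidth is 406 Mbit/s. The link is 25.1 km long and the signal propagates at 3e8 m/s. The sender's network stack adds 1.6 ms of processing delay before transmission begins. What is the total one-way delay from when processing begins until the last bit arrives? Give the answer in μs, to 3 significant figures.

1700 μs

L = 576 × 8 = 4608 bits.
Transmission delay = L/R = 4608 / 406000000 = 11.3498 μs.
Propagation delay = d/s = 25100 m / 300000000 m/s = 83.6667 μs.
Plus processing delay 1.6 ms = 1600 μs.
Total = 1700 μs.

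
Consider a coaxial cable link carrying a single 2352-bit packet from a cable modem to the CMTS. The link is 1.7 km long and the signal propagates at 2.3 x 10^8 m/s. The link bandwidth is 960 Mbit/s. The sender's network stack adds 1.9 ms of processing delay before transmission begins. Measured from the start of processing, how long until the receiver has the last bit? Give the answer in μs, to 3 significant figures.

1910 μs

Transmission delay = L/R = 2352 / 960000000 = 2.45 μs.
Propagation delay = d/s = 1700 m / 2.3e+08 m/s = 7.3913 μs.
Plus processing delay 1.9 ms = 1900 μs.
Total = 1910 μs.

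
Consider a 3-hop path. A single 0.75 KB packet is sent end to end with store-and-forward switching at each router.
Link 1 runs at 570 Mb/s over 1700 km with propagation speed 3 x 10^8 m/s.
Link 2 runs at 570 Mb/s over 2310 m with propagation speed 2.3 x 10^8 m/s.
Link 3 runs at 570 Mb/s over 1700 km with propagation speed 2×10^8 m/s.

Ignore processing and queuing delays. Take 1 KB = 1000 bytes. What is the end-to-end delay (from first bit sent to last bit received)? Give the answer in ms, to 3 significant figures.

L = 6000 bits.
Transmission delay per hop = L/R = 6000/570000000 = 0.0105263 ms; 3 hops → 0.0315789 ms.
Propagation delays (d/s per hop): 5.66667, 0.0100435, 8.5 ms; sum = 14.1767 ms.
End-to-end = 14.2 ms.

14.2 ms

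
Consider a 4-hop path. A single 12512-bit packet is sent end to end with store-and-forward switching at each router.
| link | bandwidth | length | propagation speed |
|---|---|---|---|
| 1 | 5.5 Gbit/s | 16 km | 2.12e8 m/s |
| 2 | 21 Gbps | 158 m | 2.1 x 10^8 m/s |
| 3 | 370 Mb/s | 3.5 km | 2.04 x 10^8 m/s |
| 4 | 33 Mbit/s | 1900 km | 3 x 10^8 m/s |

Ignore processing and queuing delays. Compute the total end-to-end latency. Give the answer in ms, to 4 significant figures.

Transmission delays (L/R per hop): 0.00227491, 0.00059581, 0.0338162, 0.379152 ms; sum = 0.415838 ms.
Propagation delays (d/s per hop): 0.0754717, 0.000752381, 0.0171569, 6.33333 ms; sum = 6.42671 ms.
End-to-end = 6.843 ms.

6.843 ms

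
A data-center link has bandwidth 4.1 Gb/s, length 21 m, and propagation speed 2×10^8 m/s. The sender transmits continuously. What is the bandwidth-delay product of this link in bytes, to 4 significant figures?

53.81 bytes

Propagation delay = 21 / 200000000 = 1.05e-07 s.
BDP = R × t_prop = 4.1e+09 × 1.05e-07 = 430.5 bits.
In bytes: 430.5/8 = 53.81 bytes.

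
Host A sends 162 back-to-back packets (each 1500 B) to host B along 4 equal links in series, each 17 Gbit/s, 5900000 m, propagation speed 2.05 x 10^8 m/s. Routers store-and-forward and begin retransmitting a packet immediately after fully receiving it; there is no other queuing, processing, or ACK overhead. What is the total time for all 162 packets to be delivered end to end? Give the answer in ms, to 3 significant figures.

115 ms

Per-hop transmission t_tx = L/R = 12000/17000000000 = 0.000705882 ms.
Per-hop propagation t_prop = 5900000/2.05e+08 = 28.7805 ms.
Pipeline fill: first packet needs 4·t_tx to clear all hops; remaining 161 packets each add one t_tx.
Total = (4+162-1)·t_tx + 4·t_prop = 165·0.000705882 + 4·28.7805 = 115 ms.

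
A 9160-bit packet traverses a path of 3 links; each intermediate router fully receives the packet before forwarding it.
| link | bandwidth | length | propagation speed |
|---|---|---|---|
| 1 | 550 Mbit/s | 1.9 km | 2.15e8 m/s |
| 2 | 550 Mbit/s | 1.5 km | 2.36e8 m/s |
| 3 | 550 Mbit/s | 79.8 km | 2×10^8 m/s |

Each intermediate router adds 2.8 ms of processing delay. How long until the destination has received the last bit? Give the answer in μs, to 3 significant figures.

6060 μs

Transmission delay per hop = L/R = 9160/550000000 = 16.6545 μs; 3 hops → 49.9636 μs.
Propagation delays (d/s per hop): 8.83721, 6.35593, 399 μs; sum = 414.193 μs.
Processing at 2 router(s): 2 × 2.8 ms = 5600 μs.
End-to-end = 6060 μs.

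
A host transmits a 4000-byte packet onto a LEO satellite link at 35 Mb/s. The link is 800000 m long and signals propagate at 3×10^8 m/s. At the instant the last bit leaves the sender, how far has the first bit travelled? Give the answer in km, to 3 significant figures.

t_tx = L/R = 32000/35000000 = 0.000914286 s.
Distance = s × t_tx = 300000000 × 0.000914286 = 274 km.

274 km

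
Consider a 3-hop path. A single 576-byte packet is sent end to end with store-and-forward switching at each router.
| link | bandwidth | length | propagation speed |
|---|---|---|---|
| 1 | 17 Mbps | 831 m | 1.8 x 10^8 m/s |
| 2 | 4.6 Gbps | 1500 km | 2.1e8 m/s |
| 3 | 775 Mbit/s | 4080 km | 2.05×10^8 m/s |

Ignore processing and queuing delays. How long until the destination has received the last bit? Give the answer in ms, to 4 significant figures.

27.33 ms

L = 576 × 8 = 4608 bits.
Transmission delays (L/R per hop): 0.271059, 0.00100174, 0.00594581 ms; sum = 0.278006 ms.
Propagation delays (d/s per hop): 0.00461667, 7.14286, 19.9024 ms; sum = 27.0499 ms.
End-to-end = 27.33 ms.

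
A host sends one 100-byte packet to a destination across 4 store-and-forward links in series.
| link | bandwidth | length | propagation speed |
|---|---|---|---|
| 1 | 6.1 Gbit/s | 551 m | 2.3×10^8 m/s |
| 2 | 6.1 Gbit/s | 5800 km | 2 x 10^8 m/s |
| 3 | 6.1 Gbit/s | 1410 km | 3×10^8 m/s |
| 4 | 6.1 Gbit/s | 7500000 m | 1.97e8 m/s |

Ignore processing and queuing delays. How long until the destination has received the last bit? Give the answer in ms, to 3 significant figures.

L = 100 × 8 = 800 bits.
Transmission delay per hop = L/R = 800/6100000000 = 0.000131148 ms; 4 hops → 0.00052459 ms.
Propagation delays (d/s per hop): 0.00239565, 29, 4.7, 38.0711 ms; sum = 71.7735 ms.
End-to-end = 71.8 ms.

71.8 ms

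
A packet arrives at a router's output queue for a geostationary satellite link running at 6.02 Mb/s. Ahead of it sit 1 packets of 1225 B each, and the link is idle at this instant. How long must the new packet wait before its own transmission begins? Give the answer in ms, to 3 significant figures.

1.63 ms

Each queued packet: L/R = 9800/6020000 = 1.62791 ms.
1 queued → 1.62791 ms.
Queuing delay = 1.63 ms.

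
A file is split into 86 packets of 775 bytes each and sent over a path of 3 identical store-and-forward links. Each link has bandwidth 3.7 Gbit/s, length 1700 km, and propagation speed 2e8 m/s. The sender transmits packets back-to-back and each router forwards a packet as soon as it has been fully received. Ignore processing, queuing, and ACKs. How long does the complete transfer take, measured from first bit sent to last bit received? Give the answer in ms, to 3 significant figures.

25.6 ms

Per-hop transmission t_tx = L/R = 6200/3700000000 = 0.00167568 ms.
Per-hop propagation t_prop = 1700000/200000000 = 8.5 ms.
Pipeline fill: first packet needs 3·t_tx to clear all hops; remaining 85 packets each add one t_tx.
Total = (3+86-1)·t_tx + 3·t_prop = 88·0.00167568 + 3·8.5 = 25.6 ms.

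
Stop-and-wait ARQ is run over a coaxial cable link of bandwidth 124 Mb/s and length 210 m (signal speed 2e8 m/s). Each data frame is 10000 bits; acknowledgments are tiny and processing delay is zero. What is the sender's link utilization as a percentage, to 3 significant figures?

t_tx = L/R = 10000/124000000 = 8.06452e-05 s.
t_prop = 210/200000000 = 1.05e-06 s; RTT = 2.1e-06 s.
Cycle = t_tx + RTT = 8.27452e-05 s.
Utilization = t_tx / cycle = 8.06452e-05/8.27452e-05 = 97.5 %.

97.5 %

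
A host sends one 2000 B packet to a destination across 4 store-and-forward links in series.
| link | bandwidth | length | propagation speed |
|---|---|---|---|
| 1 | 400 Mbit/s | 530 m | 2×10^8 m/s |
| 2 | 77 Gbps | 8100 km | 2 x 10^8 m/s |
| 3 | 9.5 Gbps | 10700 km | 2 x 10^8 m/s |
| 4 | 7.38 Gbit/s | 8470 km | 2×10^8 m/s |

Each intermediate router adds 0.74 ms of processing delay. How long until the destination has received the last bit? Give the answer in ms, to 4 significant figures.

138.6 ms

L = 2000 × 8 = 16000 bits.
Transmission delays (L/R per hop): 0.04, 0.000207792, 0.00168421, 0.00216802 ms; sum = 0.04406 ms.
Propagation delays (d/s per hop): 0.00265, 40.5, 53.5, 42.35 ms; sum = 136.353 ms.
Processing at 3 router(s): 3 × 0.74 ms = 2.22 ms.
End-to-end = 138.6 ms.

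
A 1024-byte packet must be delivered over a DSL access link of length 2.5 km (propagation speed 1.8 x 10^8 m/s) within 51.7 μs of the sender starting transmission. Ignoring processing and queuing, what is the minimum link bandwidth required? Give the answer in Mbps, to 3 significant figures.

L = 8192 bits.
Propagation delay = 2500 / 180000000 = 13.8889 μs.
Transmission budget = 51.7 − 13.8889 = 37.8111 μs.
R ≥ L / t_tx = 8192 bits / 3.78111e-05 s = 217 Mbps.

217 Mbps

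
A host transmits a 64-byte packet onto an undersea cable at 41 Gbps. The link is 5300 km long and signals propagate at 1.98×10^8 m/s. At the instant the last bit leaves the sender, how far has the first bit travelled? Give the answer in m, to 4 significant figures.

t_tx = L/R = 512/41000000000 = 1.24878e-08 s.
Distance = s × t_tx = 198000000 × 1.24878e-08 = 2.473 m.

2.473 m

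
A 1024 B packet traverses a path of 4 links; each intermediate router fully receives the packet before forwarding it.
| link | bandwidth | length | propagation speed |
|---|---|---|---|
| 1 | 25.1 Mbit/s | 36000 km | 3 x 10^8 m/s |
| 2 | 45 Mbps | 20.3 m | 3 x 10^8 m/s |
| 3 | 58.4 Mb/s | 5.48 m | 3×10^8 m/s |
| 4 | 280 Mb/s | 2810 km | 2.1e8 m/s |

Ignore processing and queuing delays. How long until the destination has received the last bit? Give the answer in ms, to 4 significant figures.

134.1 ms

L = 1024 × 8 = 8192 bits.
Transmission delays (L/R per hop): 0.326375, 0.182044, 0.140274, 0.0292571 ms; sum = 0.67795 ms.
Propagation delays (d/s per hop): 120, 6.76667e-05, 1.82667e-05, 13.381 ms; sum = 133.381 ms.
End-to-end = 134.1 ms.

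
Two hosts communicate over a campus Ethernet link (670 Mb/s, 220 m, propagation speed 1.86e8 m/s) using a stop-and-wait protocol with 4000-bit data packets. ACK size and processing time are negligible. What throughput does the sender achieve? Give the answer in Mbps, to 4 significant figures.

t_tx = L/R = 4000/670000000 = 5.97015e-06 s.
t_prop = 220/186000000 = 1.1828e-06 s; RTT = 2.36559e-06 s.
Cycle = t_tx + RTT = 8.33574e-06 s.
Throughput = L / cycle = 4000 / 8.33574e-06 = 479.9 Mbps.

479.9 Mbps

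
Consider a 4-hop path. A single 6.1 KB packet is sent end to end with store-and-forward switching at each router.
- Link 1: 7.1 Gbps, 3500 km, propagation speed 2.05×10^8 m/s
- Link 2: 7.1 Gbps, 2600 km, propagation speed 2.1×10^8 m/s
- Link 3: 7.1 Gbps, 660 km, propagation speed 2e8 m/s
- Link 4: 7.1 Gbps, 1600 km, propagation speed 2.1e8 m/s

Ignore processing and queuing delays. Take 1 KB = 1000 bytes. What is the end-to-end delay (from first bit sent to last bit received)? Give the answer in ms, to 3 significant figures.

40.4 ms

L = 48800 bits.
Transmission delay per hop = L/R = 48800/7100000000 = 0.00687324 ms; 4 hops → 0.027493 ms.
Propagation delays (d/s per hop): 17.0732, 12.381, 3.3, 7.61905 ms; sum = 40.3732 ms.
End-to-end = 40.4 ms.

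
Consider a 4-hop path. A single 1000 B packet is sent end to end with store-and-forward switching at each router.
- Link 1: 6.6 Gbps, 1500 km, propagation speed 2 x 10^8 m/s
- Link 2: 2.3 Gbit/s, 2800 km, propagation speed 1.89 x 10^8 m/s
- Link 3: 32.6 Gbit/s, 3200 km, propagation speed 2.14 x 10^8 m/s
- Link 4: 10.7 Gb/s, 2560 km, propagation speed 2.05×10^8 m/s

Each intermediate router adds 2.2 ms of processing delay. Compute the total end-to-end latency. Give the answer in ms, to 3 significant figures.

56.4 ms

L = 1000 × 8 = 8000 bits.
Transmission delays (L/R per hop): 0.00121212, 0.00347826, 0.000245399, 0.000747664 ms; sum = 0.00568344 ms.
Propagation delays (d/s per hop): 7.5, 14.8148, 14.9533, 12.4878 ms; sum = 49.7559 ms.
Processing at 3 router(s): 3 × 2.2 ms = 6.6 ms.
End-to-end = 56.4 ms.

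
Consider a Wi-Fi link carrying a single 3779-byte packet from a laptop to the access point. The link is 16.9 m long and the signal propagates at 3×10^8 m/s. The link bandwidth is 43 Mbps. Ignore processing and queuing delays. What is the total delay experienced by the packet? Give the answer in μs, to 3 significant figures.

703 μs

L = 3779 × 8 = 30232 bits.
Transmission delay = L/R = 30232 / 43000000 = 703.07 μs.
Propagation delay = d/s = 16.9 m / 300000000 m/s = 0.0563333 μs.
Total = 703 μs.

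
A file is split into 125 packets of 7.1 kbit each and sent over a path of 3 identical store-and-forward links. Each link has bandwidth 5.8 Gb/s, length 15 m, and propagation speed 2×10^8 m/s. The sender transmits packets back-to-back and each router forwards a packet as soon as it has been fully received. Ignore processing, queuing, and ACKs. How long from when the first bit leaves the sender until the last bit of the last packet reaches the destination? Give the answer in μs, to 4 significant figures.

Per-hop transmission t_tx = L/R = 7100/5800000000 = 1.22414 μs.
Per-hop propagation t_prop = 15/200000000 = 0.075 μs.
Pipeline fill: first packet needs 3·t_tx to clear all hops; remaining 124 packets each add one t_tx.
Total = (3+125-1)·t_tx + 3·t_prop = 127·1.22414 + 3·0.075 = 155.7 μs.

155.7 μs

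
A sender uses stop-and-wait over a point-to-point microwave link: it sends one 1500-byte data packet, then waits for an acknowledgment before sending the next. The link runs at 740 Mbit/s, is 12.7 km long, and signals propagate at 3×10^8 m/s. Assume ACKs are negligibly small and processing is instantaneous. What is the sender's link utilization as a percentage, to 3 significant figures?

t_tx = L/R = 12000/740000000 = 1.62162e-05 s.
t_prop = 12700/300000000 = 4.23333e-05 s; RTT = 8.46667e-05 s.
Cycle = t_tx + RTT = 0.000100883 s.
Utilization = t_tx / cycle = 1.62162e-05/0.000100883 = 16.1 %.

16.1 %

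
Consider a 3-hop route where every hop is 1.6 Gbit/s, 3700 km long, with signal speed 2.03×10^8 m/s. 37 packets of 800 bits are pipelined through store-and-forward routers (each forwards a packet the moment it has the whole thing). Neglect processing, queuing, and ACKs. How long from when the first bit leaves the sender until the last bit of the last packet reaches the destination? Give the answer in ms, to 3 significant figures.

Per-hop transmission t_tx = L/R = 800/1600000000 = 0.0005 ms.
Per-hop propagation t_prop = 3700000/2.03e+08 = 18.2266 ms.
Pipeline fill: first packet needs 3·t_tx to clear all hops; remaining 36 packets each add one t_tx.
Total = (3+37-1)·t_tx + 3·t_prop = 39·0.0005 + 3·18.2266 = 54.7 ms.

54.7 ms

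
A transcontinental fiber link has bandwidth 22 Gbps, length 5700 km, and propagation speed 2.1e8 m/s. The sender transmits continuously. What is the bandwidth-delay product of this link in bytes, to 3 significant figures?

Propagation delay = 5700000 / 210000000 = 0.0271429 s.
BDP = R × t_prop = 22000000000 × 0.0271429 = 597143000 bits.
In bytes: 597143000/8 = 74600000 bytes.

74600000 bytes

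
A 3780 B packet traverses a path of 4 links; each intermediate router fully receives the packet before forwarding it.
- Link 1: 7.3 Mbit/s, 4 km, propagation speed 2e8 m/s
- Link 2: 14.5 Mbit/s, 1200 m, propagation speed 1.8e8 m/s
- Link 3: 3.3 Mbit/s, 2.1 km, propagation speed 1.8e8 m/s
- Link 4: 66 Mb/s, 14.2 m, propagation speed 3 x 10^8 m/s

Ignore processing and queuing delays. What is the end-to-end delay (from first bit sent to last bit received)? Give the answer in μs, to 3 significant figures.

L = 3780 × 8 = 30240 bits.
Transmission delays (L/R per hop): 4142.47, 2085.52, 9163.64, 458.182 μs; sum = 15849.8 μs.
Propagation delays (d/s per hop): 20, 6.66667, 11.6667, 0.0473333 μs; sum = 38.3807 μs.
End-to-end = 15900 μs.

15900 μs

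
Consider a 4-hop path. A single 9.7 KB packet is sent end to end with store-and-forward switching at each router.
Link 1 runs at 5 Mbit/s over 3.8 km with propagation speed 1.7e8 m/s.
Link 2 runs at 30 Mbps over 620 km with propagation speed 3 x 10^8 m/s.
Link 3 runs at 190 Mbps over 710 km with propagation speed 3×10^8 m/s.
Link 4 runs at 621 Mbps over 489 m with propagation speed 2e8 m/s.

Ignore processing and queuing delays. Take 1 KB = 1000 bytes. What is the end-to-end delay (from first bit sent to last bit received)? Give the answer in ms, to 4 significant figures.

23.10 ms

L = 77600 bits.
Transmission delays (L/R per hop): 15.52, 2.58667, 0.408421, 0.12496 ms; sum = 18.64 ms.
Propagation delays (d/s per hop): 0.0223529, 2.06667, 2.36667, 0.002445 ms; sum = 4.45813 ms.
End-to-end = 23.10 ms.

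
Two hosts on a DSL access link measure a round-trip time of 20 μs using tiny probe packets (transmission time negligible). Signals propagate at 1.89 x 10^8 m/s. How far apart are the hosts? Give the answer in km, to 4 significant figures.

1.890 km

One-way propagation = RTT/2 = 10 μs.
d = s × t = 189000000 × 1e-05 = 1.890 km.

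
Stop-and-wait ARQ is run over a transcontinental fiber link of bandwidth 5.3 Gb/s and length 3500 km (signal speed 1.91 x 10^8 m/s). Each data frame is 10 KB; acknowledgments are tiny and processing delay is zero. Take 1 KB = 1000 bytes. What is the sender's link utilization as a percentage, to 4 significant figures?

t_tx = L/R = 80000/5300000000 = 1.50943e-05 s.
t_prop = 3500000/191000000 = 0.0183246 s; RTT = 0.0366492 s.
Cycle = t_tx + RTT = 0.0366643 s.
Utilization = t_tx / cycle = 1.50943e-05/0.0366643 = 0.04117 %.

0.04117 %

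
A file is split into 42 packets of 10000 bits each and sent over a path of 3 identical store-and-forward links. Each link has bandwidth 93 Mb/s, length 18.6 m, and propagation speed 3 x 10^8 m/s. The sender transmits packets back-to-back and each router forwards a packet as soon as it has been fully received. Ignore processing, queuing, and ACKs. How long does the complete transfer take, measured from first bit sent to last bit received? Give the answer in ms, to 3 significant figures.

Per-hop transmission t_tx = L/R = 10000/93000000 = 0.107527 ms.
Per-hop propagation t_prop = 18.6/300000000 = 6.2e-05 ms.
Pipeline fill: first packet needs 3·t_tx to clear all hops; remaining 41 packets each add one t_tx.
Total = (3+42-1)·t_tx + 3·t_prop = 44·0.107527 + 3·6.2e-05 = 4.73 ms.

4.73 ms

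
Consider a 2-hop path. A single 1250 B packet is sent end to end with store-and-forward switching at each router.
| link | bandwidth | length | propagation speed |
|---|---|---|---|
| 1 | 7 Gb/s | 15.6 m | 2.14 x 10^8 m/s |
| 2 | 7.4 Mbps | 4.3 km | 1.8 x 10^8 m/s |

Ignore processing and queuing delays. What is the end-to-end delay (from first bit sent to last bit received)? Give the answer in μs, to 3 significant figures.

L = 1250 × 8 = 10000 bits.
Transmission delays (L/R per hop): 1.42857, 1351.35 μs; sum = 1352.78 μs.
Propagation delays (d/s per hop): 0.0728972, 23.8889 μs; sum = 23.9618 μs.
End-to-end = 1380 μs.

1380 μs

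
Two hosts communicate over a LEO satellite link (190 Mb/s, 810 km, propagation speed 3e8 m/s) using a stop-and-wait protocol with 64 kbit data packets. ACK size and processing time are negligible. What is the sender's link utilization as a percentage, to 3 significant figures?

t_tx = L/R = 64000/190000000 = 0.000336842 s.
t_prop = 810000/300000000 = 0.0027 s; RTT = 0.0054 s.
Cycle = t_tx + RTT = 0.00573684 s.
Utilization = t_tx / cycle = 0.000336842/0.00573684 = 5.87 %.

5.87 %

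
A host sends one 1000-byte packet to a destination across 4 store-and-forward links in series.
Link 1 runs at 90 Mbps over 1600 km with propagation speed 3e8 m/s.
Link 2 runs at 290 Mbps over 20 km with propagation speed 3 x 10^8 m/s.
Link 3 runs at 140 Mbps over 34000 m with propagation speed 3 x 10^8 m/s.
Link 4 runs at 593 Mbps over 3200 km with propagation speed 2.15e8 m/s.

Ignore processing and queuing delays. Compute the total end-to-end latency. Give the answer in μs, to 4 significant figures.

20580 μs

L = 1000 × 8 = 8000 bits.
Transmission delays (L/R per hop): 88.8889, 27.5862, 57.1429, 13.4907 μs; sum = 187.109 μs.
Propagation delays (d/s per hop): 5333.33, 66.6667, 113.333, 14883.7 μs; sum = 20397.1 μs.
End-to-end = 20580 μs.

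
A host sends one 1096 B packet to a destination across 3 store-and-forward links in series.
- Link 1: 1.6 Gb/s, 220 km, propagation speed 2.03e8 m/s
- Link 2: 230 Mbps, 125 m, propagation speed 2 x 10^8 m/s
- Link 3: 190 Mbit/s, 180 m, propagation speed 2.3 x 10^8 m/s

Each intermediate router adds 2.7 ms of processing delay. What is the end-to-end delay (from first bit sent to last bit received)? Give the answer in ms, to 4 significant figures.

L = 1096 × 8 = 8768 bits.
Transmission delays (L/R per hop): 0.00548, 0.0381217, 0.0461474 ms; sum = 0.0897491 ms.
Propagation delays (d/s per hop): 1.08374, 0.000625, 0.000782609 ms; sum = 1.08515 ms.
Processing at 2 router(s): 2 × 2.7 ms = 5.4 ms.
End-to-end = 6.575 ms.

6.575 ms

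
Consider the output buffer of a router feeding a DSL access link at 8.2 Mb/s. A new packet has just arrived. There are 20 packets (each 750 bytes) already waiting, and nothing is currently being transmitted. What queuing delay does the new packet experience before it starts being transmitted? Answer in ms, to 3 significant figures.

14.6 ms

Each queued packet: L/R = 6000/8.2e+06 = 0.731707 ms.
20 queued → 14.6341 ms.
Queuing delay = 14.6 ms.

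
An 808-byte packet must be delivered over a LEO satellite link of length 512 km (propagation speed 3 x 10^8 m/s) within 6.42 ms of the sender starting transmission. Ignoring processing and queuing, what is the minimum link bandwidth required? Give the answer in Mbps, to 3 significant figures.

L = 6464 bits.
Propagation delay = 512000 / 300000000 = 1.70667 ms.
Transmission budget = 6.42 − 1.70667 = 4.71333 ms.
R ≥ L / t_tx = 6464 bits / 0.00471333 s = 1.37 Mbps.

1.37 Mbps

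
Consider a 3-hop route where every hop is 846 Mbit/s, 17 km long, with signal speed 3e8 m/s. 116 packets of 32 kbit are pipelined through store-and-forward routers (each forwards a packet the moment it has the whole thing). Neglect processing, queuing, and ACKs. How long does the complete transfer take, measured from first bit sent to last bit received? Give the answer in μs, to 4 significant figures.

Per-hop transmission t_tx = L/R = 32000/846000000 = 37.8251 μs.
Per-hop propagation t_prop = 17000/300000000 = 56.6667 μs.
Pipeline fill: first packet needs 3·t_tx to clear all hops; remaining 115 packets each add one t_tx.
Total = (3+116-1)·t_tx + 3·t_prop = 118·37.8251 + 3·56.6667 = 4633 μs.

4633 μs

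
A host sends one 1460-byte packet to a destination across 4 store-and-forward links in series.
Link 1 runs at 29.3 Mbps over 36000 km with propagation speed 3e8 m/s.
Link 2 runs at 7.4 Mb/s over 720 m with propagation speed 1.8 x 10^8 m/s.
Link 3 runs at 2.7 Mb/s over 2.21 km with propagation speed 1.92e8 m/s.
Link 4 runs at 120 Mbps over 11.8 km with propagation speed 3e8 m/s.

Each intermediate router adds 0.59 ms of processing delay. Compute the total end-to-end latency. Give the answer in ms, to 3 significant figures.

L = 1460 × 8 = 11680 bits.
Transmission delays (L/R per hop): 0.398635, 1.57838, 4.32593, 0.0973333 ms; sum = 6.40027 ms.
Propagation delays (d/s per hop): 120, 0.004, 0.0115104, 0.0393333 ms; sum = 120.055 ms.
Processing at 3 router(s): 3 × 0.59 ms = 1.77 ms.
End-to-end = 128 ms.

128 ms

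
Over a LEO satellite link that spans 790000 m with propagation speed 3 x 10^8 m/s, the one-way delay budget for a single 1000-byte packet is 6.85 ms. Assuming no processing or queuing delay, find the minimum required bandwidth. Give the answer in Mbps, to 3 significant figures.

L = 8000 bits.
Propagation delay = 790000 / 300000000 = 2.63333 ms.
Transmission budget = 6.85 − 2.63333 = 4.21667 ms.
R ≥ L / t_tx = 8000 bits / 0.00421667 s = 1.90 Mbps.

1.90 Mbps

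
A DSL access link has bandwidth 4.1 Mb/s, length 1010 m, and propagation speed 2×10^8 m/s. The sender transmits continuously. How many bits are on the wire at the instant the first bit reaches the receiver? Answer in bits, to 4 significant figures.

Propagation delay = 1010 / 200000000 = 5.05e-06 s.
BDP = R × t_prop = 4.1e+06 × 5.05e-06 = 20.705 bits.

20.71 bits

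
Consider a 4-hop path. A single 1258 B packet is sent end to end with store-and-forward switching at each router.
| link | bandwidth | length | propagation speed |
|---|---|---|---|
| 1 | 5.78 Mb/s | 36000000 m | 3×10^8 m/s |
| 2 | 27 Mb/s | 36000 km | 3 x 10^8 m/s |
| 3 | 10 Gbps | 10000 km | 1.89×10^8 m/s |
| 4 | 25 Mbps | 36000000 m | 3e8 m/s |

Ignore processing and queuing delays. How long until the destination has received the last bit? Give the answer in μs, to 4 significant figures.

415400 μs

L = 1258 × 8 = 10064 bits.
Transmission delays (L/R per hop): 1741.18, 372.741, 1.0064, 402.56 μs; sum = 2517.48 μs.
Propagation delays (d/s per hop): 120000, 120000, 52910.1, 120000 μs; sum = 412910 μs.
End-to-end = 415400 μs.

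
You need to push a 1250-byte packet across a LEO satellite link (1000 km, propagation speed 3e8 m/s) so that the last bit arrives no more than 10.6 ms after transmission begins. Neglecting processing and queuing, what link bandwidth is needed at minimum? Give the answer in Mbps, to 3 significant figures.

L = 10000 bits.
Propagation delay = 1000000 / 300000000 = 3.33333 ms.
Transmission budget = 10.6 − 3.33333 = 7.26667 ms.
R ≥ L / t_tx = 10000 bits / 0.00726667 s = 1.38 Mbps.

1.38 Mbps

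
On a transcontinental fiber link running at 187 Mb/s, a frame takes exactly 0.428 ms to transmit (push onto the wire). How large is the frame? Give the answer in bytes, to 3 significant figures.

L = R × t_tx = 187000000 b/s × 0.000428 s = 80036 bits.
In bytes: 80036 / 8 = 10000 bytes.

10000 bytes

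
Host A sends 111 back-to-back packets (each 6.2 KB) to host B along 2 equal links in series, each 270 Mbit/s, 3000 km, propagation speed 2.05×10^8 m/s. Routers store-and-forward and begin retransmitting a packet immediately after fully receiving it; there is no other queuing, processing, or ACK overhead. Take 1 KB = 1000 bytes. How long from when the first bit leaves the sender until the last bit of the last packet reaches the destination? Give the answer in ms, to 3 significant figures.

Per-hop transmission t_tx = L/R = 49600/270000000 = 0.183704 ms.
Per-hop propagation t_prop = 3000000/2.05e+08 = 14.6341 ms.
Pipeline fill: first packet needs 2·t_tx to clear all hops; remaining 110 packets each add one t_tx.
Total = (2+111-1)·t_tx + 2·t_prop = 112·0.183704 + 2·14.6341 = 49.8 ms.

49.8 ms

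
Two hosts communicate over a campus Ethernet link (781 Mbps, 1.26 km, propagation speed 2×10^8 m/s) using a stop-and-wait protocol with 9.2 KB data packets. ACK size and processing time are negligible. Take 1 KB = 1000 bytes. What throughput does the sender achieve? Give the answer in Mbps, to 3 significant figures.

689 Mbps

t_tx = L/R = 73600/781000000 = 9.42382e-05 s.
t_prop = 1260/200000000 = 6.3e-06 s; RTT = 1.26e-05 s.
Cycle = t_tx + RTT = 0.000106838 s.
Throughput = L / cycle = 73600 / 0.000106838 = 689 Mbps.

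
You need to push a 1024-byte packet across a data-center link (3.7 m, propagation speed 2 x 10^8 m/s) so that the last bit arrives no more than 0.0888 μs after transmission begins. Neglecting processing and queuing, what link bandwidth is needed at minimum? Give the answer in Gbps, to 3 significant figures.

117 Gbps

L = 8192 bits.
Propagation delay = 3.7 / 200000000 = 0.0185 μs.
Transmission budget = 0.0888 − 0.0185 = 0.0703 μs.
R ≥ L / t_tx = 8192 bits / 7.03e-08 s = 117 Gbps.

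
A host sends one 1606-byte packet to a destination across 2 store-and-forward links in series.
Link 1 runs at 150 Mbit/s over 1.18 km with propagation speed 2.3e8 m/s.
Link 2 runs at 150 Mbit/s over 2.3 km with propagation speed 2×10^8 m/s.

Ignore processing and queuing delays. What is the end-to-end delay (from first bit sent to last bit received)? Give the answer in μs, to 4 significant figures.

L = 1606 × 8 = 12848 bits.
Transmission delay per hop = L/R = 12848/150000000 = 85.6533 μs; 2 hops → 171.307 μs.
Propagation delays (d/s per hop): 5.13043, 11.5 μs; sum = 16.6304 μs.
End-to-end = 187.9 μs.

187.9 μs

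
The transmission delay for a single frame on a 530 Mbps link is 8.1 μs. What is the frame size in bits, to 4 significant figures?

4293 bits

L = R × t_tx = 530000000 b/s × 8.1e-06 s = 4293 bits.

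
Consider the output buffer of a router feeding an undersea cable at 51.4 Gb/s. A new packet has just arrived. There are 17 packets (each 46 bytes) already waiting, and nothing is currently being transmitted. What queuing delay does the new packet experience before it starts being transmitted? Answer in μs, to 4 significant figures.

Each queued packet: L/R = 368/51400000000 = 0.00715953 μs.
17 queued → 0.121712 μs.
Queuing delay = 0.1217 μs.

0.1217 μs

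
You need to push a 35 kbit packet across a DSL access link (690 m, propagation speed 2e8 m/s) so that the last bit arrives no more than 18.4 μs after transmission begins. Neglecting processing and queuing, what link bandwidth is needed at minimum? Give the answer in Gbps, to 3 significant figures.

2.34 Gbps

Propagation delay = 690 / 200000000 = 3.45 μs.
Transmission budget = 18.4 − 3.45 = 14.95 μs.
R ≥ L / t_tx = 35000 bits / 1.495e-05 s = 2.34 Gbps.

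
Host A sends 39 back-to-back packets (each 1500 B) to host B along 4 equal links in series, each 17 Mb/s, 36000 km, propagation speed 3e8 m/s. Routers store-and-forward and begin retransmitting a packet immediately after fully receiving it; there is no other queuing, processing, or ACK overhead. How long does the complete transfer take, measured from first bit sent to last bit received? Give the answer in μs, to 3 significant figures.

510000 μs

Per-hop transmission t_tx = L/R = 12000/17000000 = 705.882 μs.
Per-hop propagation t_prop = 36000000/300000000 = 120000 μs.
Pipeline fill: first packet needs 4·t_tx to clear all hops; remaining 38 packets each add one t_tx.
Total = (4+39-1)·t_tx + 4·t_prop = 42·705.882 + 4·120000 = 510000 μs.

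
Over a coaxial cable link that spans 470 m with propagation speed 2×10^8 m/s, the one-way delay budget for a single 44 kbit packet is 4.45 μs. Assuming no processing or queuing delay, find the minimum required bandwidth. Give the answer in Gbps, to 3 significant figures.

21.0 Gbps

Propagation delay = 470 / 200000000 = 2.35 μs.
Transmission budget = 4.45 − 2.35 = 2.1 μs.
R ≥ L / t_tx = 44000 bits / 2.1e-06 s = 21.0 Gbps.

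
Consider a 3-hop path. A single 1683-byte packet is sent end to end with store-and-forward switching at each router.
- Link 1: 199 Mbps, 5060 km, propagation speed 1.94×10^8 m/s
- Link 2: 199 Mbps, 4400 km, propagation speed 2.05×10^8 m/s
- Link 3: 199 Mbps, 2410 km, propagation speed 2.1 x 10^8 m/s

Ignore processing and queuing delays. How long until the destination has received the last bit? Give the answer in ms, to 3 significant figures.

59.2 ms

L = 1683 × 8 = 13464 bits.
Transmission delay per hop = L/R = 13464/199000000 = 0.0676583 ms; 3 hops → 0.202975 ms.
Propagation delays (d/s per hop): 26.0825, 21.4634, 11.4762 ms; sum = 59.0221 ms.
End-to-end = 59.2 ms.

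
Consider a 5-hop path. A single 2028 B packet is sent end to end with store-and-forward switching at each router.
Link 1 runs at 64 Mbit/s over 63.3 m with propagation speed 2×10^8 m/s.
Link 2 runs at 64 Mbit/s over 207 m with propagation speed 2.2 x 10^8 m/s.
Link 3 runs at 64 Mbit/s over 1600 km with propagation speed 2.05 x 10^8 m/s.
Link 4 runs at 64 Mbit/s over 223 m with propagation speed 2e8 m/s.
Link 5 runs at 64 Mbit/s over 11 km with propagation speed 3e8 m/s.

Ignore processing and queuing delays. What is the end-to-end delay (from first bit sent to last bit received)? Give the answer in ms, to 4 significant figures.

L = 2028 × 8 = 16224 bits.
Transmission delay per hop = L/R = 16224/64000000 = 0.2535 ms; 5 hops → 1.2675 ms.
Propagation delays (d/s per hop): 0.0003165, 0.000940909, 7.80488, 0.001115, 0.0366667 ms; sum = 7.84392 ms.
End-to-end = 9.111 ms.

9.111 ms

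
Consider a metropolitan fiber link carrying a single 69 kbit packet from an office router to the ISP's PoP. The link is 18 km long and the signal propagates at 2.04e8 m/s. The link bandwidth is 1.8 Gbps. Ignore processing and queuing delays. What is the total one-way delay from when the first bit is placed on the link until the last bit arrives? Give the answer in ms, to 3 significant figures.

0.127 ms

L = 69000 bits.
Transmission delay = L/R = 69000 / 1800000000 = 0.0383333 ms.
Propagation delay = d/s = 18000 m / 204000000 m/s = 0.0882353 ms.
Total = 0.127 ms.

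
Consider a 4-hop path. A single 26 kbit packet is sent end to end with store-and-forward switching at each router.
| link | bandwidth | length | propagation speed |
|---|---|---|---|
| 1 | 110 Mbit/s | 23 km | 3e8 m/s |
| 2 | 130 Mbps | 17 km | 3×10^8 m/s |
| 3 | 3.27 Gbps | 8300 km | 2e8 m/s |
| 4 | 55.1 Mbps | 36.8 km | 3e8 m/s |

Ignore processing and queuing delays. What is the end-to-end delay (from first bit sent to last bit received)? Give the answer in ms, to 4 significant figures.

42.67 ms

L = 26000 bits.
Transmission delays (L/R per hop): 0.236364, 0.2, 0.00795107, 0.471869 ms; sum = 0.916184 ms.
Propagation delays (d/s per hop): 0.0766667, 0.0566667, 41.5, 0.122667 ms; sum = 41.756 ms.
End-to-end = 42.67 ms.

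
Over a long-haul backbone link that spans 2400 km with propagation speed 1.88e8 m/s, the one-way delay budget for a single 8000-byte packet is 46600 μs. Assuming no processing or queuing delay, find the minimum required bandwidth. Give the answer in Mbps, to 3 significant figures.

L = 64000 bits.
Propagation delay = 2400000 / 188000000 = 12766 μs.
Transmission budget = 46600 − 12766 = 33834 μs.
R ≥ L / t_tx = 64000 bits / 0.033834 s = 1.89 Mbps.

1.89 Mbps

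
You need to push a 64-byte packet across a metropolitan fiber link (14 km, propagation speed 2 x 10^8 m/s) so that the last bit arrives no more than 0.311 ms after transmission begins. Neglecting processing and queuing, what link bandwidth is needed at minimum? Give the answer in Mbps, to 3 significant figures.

L = 512 bits.
Propagation delay = 14000 / 200000000 = 0.07 ms.
Transmission budget = 0.311 − 0.07 = 0.241 ms.
R ≥ L / t_tx = 512 bits / 0.000241 s = 2.12 Mbps.

2.12 Mbps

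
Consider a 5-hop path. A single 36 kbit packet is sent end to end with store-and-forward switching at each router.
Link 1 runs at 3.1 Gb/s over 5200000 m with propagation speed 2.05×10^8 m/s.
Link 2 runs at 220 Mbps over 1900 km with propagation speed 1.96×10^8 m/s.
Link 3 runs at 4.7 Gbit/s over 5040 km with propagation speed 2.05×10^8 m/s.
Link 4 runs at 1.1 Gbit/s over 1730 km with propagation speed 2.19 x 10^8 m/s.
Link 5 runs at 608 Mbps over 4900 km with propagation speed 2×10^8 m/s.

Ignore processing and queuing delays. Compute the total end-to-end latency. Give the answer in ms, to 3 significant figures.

92.3 ms

L = 36000 bits.
Transmission delays (L/R per hop): 0.0116129, 0.163636, 0.00765957, 0.0327273, 0.0592105 ms; sum = 0.274847 ms.
Propagation delays (d/s per hop): 25.3659, 9.69388, 24.5854, 7.89954, 24.5 ms; sum = 92.0446 ms.
End-to-end = 92.3 ms.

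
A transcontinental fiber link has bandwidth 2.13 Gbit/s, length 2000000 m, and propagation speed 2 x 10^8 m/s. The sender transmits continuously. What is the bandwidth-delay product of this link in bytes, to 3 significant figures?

Propagation delay = 2000000 / 200000000 = 0.01 s.
BDP = R × t_prop = 2130000000 × 0.01 = 21300000 bits.
In bytes: 21300000/8 = 2660000 bytes.

2660000 bytes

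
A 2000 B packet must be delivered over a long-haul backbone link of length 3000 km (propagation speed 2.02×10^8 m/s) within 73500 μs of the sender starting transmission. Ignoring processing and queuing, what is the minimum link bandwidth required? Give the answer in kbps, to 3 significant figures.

L = 16000 bits.
Propagation delay = 3000000 / 202000000 = 14851.5 μs.
Transmission budget = 73500 − 14851.5 = 58648.5 μs.
R ≥ L / t_tx = 16000 bits / 0.0586485 s = 273 kbps.

273 kbps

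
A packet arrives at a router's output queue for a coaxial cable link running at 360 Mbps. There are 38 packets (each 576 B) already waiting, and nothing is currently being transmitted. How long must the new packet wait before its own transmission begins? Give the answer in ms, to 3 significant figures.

0.486 ms

Each queued packet: L/R = 4608/360000000 = 0.0128 ms.
38 queued → 0.4864 ms.
Queuing delay = 0.486 ms.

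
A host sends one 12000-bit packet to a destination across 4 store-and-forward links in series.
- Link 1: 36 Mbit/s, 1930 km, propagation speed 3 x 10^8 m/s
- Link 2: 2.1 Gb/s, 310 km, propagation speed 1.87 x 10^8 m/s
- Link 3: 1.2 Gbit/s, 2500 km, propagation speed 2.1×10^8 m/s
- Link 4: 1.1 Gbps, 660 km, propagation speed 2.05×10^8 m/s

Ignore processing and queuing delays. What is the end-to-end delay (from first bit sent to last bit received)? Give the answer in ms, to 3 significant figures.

23.6 ms

Transmission delays (L/R per hop): 0.333333, 0.00571429, 0.01, 0.0109091 ms; sum = 0.359957 ms.
Propagation delays (d/s per hop): 6.43333, 1.65775, 11.9048, 3.21951 ms; sum = 23.2154 ms.
End-to-end = 23.6 ms.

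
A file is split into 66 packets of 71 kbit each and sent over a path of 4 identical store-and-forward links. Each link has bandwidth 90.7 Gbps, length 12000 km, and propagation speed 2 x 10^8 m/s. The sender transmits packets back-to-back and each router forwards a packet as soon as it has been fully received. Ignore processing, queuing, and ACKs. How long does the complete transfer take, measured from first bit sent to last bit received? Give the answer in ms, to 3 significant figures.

240 ms

Per-hop transmission t_tx = L/R = 71000/90700000000 = 0.0007828 ms.
Per-hop propagation t_prop = 12000000/200000000 = 60 ms.
Pipeline fill: first packet needs 4·t_tx to clear all hops; remaining 65 packets each add one t_tx.
Total = (4+66-1)·t_tx + 4·t_prop = 69·0.0007828 + 4·60 = 240 ms.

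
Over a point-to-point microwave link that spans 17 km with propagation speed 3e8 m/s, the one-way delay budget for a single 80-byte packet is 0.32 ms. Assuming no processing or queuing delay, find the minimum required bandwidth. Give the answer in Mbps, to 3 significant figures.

L = 640 bits.
Propagation delay = 17000 / 300000000 = 0.0566667 ms.
Transmission budget = 0.32 − 0.0566667 = 0.263333 ms.
R ≥ L / t_tx = 640 bits / 0.000263333 s = 2.43 Mbps.

2.43 Mbps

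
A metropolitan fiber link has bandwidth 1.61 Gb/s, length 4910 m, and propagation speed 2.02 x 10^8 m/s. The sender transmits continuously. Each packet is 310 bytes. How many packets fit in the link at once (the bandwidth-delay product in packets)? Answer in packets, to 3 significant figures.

15.8 packets

Propagation delay = 4910 / 202000000 = 2.43069e-05 s.
BDP = R × t_prop = 1610000000 × 2.43069e-05 = 39134.2 bits.
In packets of 2480 bits: 15.8 packets.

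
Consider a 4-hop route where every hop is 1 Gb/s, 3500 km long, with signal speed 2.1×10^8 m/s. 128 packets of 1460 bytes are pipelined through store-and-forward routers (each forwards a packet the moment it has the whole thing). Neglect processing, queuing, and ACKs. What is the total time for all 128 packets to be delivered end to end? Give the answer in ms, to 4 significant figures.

68.20 ms

Per-hop transmission t_tx = L/R = 11680/1000000000 = 0.01168 ms.
Per-hop propagation t_prop = 3500000/210000000 = 16.6667 ms.
Pipeline fill: first packet needs 4·t_tx to clear all hops; remaining 127 packets each add one t_tx.
Total = (4+128-1)·t_tx + 4·t_prop = 131·0.01168 + 4·16.6667 = 68.20 ms.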